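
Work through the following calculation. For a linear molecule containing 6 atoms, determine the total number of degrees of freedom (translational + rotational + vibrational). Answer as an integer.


Step 1: Translational DOF = 3
Step 2: Rotational DOF (linear) = 2
Step 3: Vibrational DOF = 3*6 - 5 = 13
Step 4: Total = 3 + 2 + 13 = 18

18


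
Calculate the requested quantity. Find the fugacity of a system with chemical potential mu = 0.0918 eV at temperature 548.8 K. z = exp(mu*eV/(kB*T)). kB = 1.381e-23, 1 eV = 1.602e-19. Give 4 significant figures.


Step 1: Convert mu to Joules: 0.0918*1.602e-19 = 1.471e-20 J
Step 2: kB*T = 1.381e-23*548.8 = 7.579e-21 J
Step 3: mu/(kB*T) = 1.94
Step 4: z = exp(1.94) = 6.962

6.962


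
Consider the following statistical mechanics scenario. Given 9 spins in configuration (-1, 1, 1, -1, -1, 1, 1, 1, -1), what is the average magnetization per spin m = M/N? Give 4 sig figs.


Step 1: Count up spins (+1): 5, down spins (-1): 4
Step 2: Total magnetization M = 5 - 4 = 1
Step 3: m = M/N = 1/9 = 0.1111

0.1111


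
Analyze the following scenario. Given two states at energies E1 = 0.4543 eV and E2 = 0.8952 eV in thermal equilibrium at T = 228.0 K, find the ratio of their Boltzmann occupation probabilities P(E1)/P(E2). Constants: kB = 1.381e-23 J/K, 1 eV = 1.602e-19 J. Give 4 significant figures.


Step 1: Compute energy difference dE = E1 - E2 = 0.4543 - 0.8952 = -0.4409 eV
Step 2: Convert to Joules: dE_J = -0.4409 * 1.602e-19 = -7.063e-20 J
Step 3: Compute exponent = -dE_J / (kB * T) = -(-7.063e-20) / (1.381e-23 * 228.0) = 22.43
Step 4: P(E1)/P(E2) = exp(22.43) = 5.524e+09

5.524e+09


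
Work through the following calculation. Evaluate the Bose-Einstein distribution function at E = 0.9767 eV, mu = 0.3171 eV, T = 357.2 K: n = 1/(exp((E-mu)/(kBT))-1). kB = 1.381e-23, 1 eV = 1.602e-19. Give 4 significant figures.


Step 1: (E - mu) = 0.6596 eV
Step 2: x = (E-mu)*eV/(kB*T) = 0.6596*1.602e-19/(1.381e-23*357.2) = 21.42
Step 3: exp(x) = 2.009e+09
Step 4: n = 1/(exp(x)-1) = 4.978e-10

4.978e-10


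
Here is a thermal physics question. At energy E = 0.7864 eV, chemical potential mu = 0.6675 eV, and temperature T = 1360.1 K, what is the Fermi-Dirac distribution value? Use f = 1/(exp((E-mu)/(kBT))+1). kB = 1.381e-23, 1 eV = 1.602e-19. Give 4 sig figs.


Step 1: (E - mu) = 0.7864 - 0.6675 = 0.1189 eV
Step 2: Convert: (E-mu)*eV = 1.905e-20 J
Step 3: x = (E-mu)*eV/(kB*T) = 1.014
Step 4: f = 1/(exp(1.014)+1) = 0.2662

0.2662


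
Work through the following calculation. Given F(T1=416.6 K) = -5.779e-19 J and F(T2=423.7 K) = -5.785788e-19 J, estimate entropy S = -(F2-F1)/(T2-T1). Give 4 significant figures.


Step 1: dF = F2 - F1 = -5.785788e-19 - (-5.779e-19) = -6.788e-22 J
Step 2: dT = T2 - T1 = 423.7 - 416.6 = 7.1 K
Step 3: S = -dF/dT = -(-6.788e-22)/7.1 = 9.561e-23 J/K

9.561e-23


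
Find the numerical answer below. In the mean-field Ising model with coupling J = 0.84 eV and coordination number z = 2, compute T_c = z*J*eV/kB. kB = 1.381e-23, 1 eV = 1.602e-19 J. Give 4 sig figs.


Step 1: z*J = 2*0.84 = 1.68 eV
Step 2: Convert to Joules: 1.68*1.602e-19 = 2.691e-19 J
Step 3: T_c = 2.691e-19 / 1.381e-23 = 1.949e+04 K

1.949e+04


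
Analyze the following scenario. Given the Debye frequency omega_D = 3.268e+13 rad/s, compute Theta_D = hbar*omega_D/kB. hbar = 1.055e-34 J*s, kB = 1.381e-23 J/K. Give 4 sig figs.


Step 1: hbar*omega_D = 1.055e-34 * 3.268e+13 = 3.448e-21 J
Step 2: Theta_D = 3.448e-21 / 1.381e-23
Step 3: Theta_D = 249.7 K

249.7


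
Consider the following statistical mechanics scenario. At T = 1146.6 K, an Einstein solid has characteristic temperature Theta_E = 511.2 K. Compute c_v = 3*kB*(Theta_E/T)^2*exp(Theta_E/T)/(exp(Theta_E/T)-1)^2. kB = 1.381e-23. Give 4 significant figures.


Step 1: x = Theta_E/T = 511.2/1146.6 = 0.4458
Step 2: x^2 = 0.1988
Step 3: exp(x) = 1.562
Step 4: c_v = 3*1.381e-23*0.1988*1.562/(1.562-1)^2 = 4.075e-23

4.075e-23


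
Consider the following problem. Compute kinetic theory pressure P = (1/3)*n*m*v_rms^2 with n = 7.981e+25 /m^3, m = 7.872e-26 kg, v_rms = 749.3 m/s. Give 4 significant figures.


Step 1: v_rms^2 = 749.3^2 = 5.615e+05
Step 2: n*m = 7.981e+25*7.872e-26 = 6.283
Step 3: P = (1/3)*6.283*5.615e+05 = 1.176e+06 Pa

1.176e+06


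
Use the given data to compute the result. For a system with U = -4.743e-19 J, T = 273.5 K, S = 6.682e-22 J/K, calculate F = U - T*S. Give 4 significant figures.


Step 1: T*S = 273.5 * 6.682e-22 = 1.828e-19 J
Step 2: F = U - T*S = -4.743e-19 - 1.828e-19
Step 3: F = -6.571e-19 J

-6.571e-19


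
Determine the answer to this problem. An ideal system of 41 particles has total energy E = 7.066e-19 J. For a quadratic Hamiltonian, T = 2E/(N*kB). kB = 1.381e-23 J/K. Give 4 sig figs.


Step 1: Numerator = 2*E = 2*7.066e-19 = 1.413e-18 J
Step 2: Denominator = N*kB = 41*1.381e-23 = 5.662e-22
Step 3: T = 1.413e-18 / 5.662e-22 = 2496 K

2496


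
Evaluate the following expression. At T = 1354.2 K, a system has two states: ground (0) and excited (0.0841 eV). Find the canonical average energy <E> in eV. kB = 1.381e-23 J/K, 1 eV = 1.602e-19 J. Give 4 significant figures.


Step 1: beta*E = 0.0841*1.602e-19/(1.381e-23*1354.2) = 0.7204
Step 2: exp(-beta*E) = 0.4866
Step 3: <E> = 0.0841*0.4866/(1+0.4866) = 0.02753 eV

0.02753


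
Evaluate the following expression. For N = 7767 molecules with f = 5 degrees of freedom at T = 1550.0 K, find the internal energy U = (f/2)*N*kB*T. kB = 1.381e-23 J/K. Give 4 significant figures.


Step 1: f/2 = 5/2 = 2.5
Step 2: N*kB*T = 7767*1.381e-23*1550.0 = 1.663e-16
Step 3: U = 2.5 * 1.663e-16 = 4.156e-16 J

4.156e-16


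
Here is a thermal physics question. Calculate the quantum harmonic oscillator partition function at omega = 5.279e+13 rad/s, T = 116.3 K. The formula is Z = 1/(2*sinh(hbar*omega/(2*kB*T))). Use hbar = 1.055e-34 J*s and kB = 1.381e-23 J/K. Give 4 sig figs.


Step 1: Compute x = hbar*omega/(kB*T) = 1.055e-34*5.279e+13/(1.381e-23*116.3) = 3.468
Step 2: x/2 = 1.734
Step 3: sinh(x/2) = 2.743
Step 4: Z = 1/(2*2.743) = 0.1823

0.1823


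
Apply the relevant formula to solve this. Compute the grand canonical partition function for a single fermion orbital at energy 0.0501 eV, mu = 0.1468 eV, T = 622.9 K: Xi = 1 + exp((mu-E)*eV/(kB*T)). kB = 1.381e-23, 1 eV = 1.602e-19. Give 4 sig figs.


Step 1: (mu - E) = 0.1468 - 0.0501 = 0.0967 eV
Step 2: x = (mu-E)*eV/(kB*T) = 0.0967*1.602e-19/(1.381e-23*622.9) = 1.801
Step 3: exp(x) = 6.055
Step 4: Xi = 1 + 6.055 = 7.055

7.055


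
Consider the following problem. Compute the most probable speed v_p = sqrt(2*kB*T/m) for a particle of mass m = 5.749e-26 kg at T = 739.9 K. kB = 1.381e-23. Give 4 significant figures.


Step 1: Numerator = 2*kB*T = 2*1.381e-23*739.9 = 2.044e-20
Step 2: Ratio = 2.044e-20 / 5.749e-26 = 3.555e+05
Step 3: v_p = sqrt(3.555e+05) = 596.2 m/s

596.2


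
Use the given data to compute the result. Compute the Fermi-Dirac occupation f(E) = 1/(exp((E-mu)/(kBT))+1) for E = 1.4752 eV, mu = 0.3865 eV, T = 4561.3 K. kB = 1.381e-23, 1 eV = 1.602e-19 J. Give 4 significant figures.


Step 1: (E - mu) = 1.4752 - 0.3865 = 1.089 eV
Step 2: Convert: (E-mu)*eV = 1.744e-19 J
Step 3: x = (E-mu)*eV/(kB*T) = 2.769
Step 4: f = 1/(exp(2.769)+1) = 0.05903

0.05903


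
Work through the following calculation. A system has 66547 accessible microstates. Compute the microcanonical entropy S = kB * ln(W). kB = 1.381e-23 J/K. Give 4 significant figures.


Step 1: ln(W) = ln(66547) = 11.11
Step 2: S = kB * ln(W) = 1.381e-23 * 11.11
Step 3: S = 1.534e-22 J/K

1.534e-22


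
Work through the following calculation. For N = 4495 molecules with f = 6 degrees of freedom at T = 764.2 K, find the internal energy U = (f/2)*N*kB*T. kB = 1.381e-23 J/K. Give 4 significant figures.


Step 1: f/2 = 6/2 = 3.0
Step 2: N*kB*T = 4495*1.381e-23*764.2 = 4.744e-17
Step 3: U = 3.0 * 4.744e-17 = 1.423e-16 J

1.423e-16


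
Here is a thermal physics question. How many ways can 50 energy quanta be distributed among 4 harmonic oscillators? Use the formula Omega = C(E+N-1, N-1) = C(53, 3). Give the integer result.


Step 1: Use binomial coefficient C(53, 3)
Step 2: Numerator = 53! / 50!
Step 3: Denominator = 3!
Step 4: Omega = 23426

23426


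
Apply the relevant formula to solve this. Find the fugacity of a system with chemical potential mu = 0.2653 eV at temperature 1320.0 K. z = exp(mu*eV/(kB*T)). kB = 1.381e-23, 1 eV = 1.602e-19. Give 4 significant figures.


Step 1: Convert mu to Joules: 0.2653*1.602e-19 = 4.25e-20 J
Step 2: kB*T = 1.381e-23*1320.0 = 1.823e-20 J
Step 3: mu/(kB*T) = 2.331
Step 4: z = exp(2.331) = 10.29

10.29


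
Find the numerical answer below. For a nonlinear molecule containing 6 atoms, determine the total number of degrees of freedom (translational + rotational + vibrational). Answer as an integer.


Step 1: Translational DOF = 3
Step 2: Rotational DOF (nonlinear) = 3
Step 3: Vibrational DOF = 3*6 - 6 = 12
Step 4: Total = 3 + 3 + 12 = 18

18


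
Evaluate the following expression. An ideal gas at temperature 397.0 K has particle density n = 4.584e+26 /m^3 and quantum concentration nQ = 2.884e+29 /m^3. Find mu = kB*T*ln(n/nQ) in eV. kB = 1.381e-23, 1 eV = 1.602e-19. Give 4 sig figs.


Step 1: n/nQ = 4.584e+26/2.884e+29 = 0.001589
Step 2: ln(n/nQ) = -6.444
Step 3: mu = kB*T*ln(n/nQ) = 5.483e-21*-6.444 = -3.533e-20 J
Step 4: Convert to eV: -3.533e-20/1.602e-19 = -0.2205 eV

-0.2205


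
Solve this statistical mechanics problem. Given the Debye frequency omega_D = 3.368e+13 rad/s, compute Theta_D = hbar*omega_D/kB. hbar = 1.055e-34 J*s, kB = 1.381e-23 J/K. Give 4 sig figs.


Step 1: hbar*omega_D = 1.055e-34 * 3.368e+13 = 3.553e-21 J
Step 2: Theta_D = 3.553e-21 / 1.381e-23
Step 3: Theta_D = 257.3 K

257.3


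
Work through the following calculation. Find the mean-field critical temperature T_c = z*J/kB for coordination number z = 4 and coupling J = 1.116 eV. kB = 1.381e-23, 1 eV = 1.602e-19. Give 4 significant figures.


Step 1: z*J = 4*1.116 = 4.464 eV
Step 2: Convert to Joules: 4.464*1.602e-19 = 7.151e-19 J
Step 3: T_c = 7.151e-19 / 1.381e-23 = 5.178e+04 K

5.178e+04


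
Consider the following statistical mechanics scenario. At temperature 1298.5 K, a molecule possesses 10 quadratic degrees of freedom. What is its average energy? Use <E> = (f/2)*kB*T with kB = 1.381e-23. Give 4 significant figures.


Step 1: f/2 = 10/2 = 5
Step 2: kB*T = 1.381e-23 * 1298.5 = 1.793e-20
Step 3: <E> = 5 * 1.793e-20 = 8.966e-20 J

8.966e-20


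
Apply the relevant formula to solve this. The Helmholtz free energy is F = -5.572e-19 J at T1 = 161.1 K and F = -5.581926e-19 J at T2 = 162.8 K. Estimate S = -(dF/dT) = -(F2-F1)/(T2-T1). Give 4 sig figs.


Step 1: dF = F2 - F1 = -5.581926e-19 - (-5.572e-19) = -9.926e-22 J
Step 2: dT = T2 - T1 = 162.8 - 161.1 = 1.7 K
Step 3: S = -dF/dT = -(-9.926e-22)/1.7 = 5.839e-22 J/K

5.839e-22


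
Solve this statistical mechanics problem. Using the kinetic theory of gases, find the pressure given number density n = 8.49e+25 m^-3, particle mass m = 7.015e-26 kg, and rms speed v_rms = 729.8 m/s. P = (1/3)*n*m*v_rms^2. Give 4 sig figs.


Step 1: v_rms^2 = 729.8^2 = 5.326e+05
Step 2: n*m = 8.49e+25*7.015e-26 = 5.956
Step 3: P = (1/3)*5.956*5.326e+05 = 1.057e+06 Pa

1.057e+06


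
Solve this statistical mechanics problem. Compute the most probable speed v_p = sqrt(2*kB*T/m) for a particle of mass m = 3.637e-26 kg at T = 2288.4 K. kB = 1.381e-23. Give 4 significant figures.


Step 1: Numerator = 2*kB*T = 2*1.381e-23*2288.4 = 6.321e-20
Step 2: Ratio = 6.321e-20 / 3.637e-26 = 1.738e+06
Step 3: v_p = sqrt(1.738e+06) = 1318 m/s

1318


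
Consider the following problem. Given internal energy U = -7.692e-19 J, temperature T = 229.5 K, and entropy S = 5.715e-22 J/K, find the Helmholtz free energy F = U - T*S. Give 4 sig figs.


Step 1: T*S = 229.5 * 5.715e-22 = 1.312e-19 J
Step 2: F = U - T*S = -7.692e-19 - 1.312e-19
Step 3: F = -9.004e-19 J

-9.004e-19


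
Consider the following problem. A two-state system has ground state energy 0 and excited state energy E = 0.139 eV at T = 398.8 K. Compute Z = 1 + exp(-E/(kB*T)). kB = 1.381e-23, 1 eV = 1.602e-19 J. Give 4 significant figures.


Step 1: Compute beta*E = E*eV/(kB*T) = 0.139*1.602e-19/(1.381e-23*398.8) = 4.043
Step 2: exp(-beta*E) = exp(-4.043) = 0.01754
Step 3: Z = 1 + 0.01754 = 1.018

1.018


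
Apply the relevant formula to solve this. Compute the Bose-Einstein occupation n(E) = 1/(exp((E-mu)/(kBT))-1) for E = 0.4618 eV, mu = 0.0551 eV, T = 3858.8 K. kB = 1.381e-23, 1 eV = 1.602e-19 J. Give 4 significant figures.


Step 1: (E - mu) = 0.4067 eV
Step 2: x = (E-mu)*eV/(kB*T) = 0.4067*1.602e-19/(1.381e-23*3858.8) = 1.223
Step 3: exp(x) = 3.396
Step 4: n = 1/(exp(x)-1) = 0.4174

0.4174


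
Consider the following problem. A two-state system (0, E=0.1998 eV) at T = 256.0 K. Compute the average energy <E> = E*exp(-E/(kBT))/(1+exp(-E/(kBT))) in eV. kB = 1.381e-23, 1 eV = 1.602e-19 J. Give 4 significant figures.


Step 1: beta*E = 0.1998*1.602e-19/(1.381e-23*256.0) = 9.054
Step 2: exp(-beta*E) = 0.000117
Step 3: <E> = 0.1998*0.000117/(1+0.000117) = 2.337e-05 eV

2.337e-05


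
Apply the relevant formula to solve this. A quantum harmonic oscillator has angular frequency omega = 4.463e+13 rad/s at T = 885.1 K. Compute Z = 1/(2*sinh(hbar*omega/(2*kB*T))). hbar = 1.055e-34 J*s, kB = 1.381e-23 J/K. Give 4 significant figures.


Step 1: Compute x = hbar*omega/(kB*T) = 1.055e-34*4.463e+13/(1.381e-23*885.1) = 0.3852
Step 2: x/2 = 0.1926
Step 3: sinh(x/2) = 0.1938
Step 4: Z = 1/(2*0.1938) = 2.58

2.58


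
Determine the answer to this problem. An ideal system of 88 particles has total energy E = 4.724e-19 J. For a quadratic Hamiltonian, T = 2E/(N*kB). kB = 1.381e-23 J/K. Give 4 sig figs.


Step 1: Numerator = 2*E = 2*4.724e-19 = 9.448e-19 J
Step 2: Denominator = N*kB = 88*1.381e-23 = 1.215e-21
Step 3: T = 9.448e-19 / 1.215e-21 = 777.4 K

777.4


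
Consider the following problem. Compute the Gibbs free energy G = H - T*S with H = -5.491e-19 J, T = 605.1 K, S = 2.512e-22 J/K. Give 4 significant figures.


Step 1: T*S = 605.1 * 2.512e-22 = 1.52e-19 J
Step 2: G = H - T*S = -5.491e-19 - 1.52e-19
Step 3: G = -7.011e-19 J

-7.011e-19


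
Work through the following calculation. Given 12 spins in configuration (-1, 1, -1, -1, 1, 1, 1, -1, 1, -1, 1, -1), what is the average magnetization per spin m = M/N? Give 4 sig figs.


Step 1: Count up spins (+1): 6, down spins (-1): 6
Step 2: Total magnetization M = 6 - 6 = 0
Step 3: m = M/N = 0/12 = 0

0


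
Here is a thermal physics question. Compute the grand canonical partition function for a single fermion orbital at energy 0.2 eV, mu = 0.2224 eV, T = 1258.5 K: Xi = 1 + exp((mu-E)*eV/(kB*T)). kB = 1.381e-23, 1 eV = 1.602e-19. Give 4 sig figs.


Step 1: (mu - E) = 0.2224 - 0.2 = 0.0224 eV
Step 2: x = (mu-E)*eV/(kB*T) = 0.0224*1.602e-19/(1.381e-23*1258.5) = 0.2065
Step 3: exp(x) = 1.229
Step 4: Xi = 1 + 1.229 = 2.229

2.229


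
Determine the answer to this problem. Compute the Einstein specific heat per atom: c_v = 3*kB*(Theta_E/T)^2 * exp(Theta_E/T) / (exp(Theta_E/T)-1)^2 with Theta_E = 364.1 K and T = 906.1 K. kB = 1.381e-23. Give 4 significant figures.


Step 1: x = Theta_E/T = 364.1/906.1 = 0.4018
Step 2: x^2 = 0.1615
Step 3: exp(x) = 1.495
Step 4: c_v = 3*1.381e-23*0.1615*1.495/(1.495-1)^2 = 4.088e-23

4.088e-23


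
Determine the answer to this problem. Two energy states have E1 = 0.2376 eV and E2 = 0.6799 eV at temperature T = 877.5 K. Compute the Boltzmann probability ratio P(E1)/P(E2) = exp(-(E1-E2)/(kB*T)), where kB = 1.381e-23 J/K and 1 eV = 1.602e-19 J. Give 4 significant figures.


Step 1: Compute energy difference dE = E1 - E2 = 0.2376 - 0.6799 = -0.4423 eV
Step 2: Convert to Joules: dE_J = -0.4423 * 1.602e-19 = -7.086e-20 J
Step 3: Compute exponent = -dE_J / (kB * T) = -(-7.086e-20) / (1.381e-23 * 877.5) = 5.847
Step 4: P(E1)/P(E2) = exp(5.847) = 346.2

346.2


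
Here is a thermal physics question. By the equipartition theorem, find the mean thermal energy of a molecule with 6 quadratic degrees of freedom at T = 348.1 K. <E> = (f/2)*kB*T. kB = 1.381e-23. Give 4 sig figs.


Step 1: f/2 = 6/2 = 3
Step 2: kB*T = 1.381e-23 * 348.1 = 4.807e-21
Step 3: <E> = 3 * 4.807e-21 = 1.442e-20 J

1.442e-20


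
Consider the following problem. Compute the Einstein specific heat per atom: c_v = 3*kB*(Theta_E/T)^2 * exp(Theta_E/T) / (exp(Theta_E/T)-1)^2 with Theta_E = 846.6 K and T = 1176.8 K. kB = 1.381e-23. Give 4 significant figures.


Step 1: x = Theta_E/T = 846.6/1176.8 = 0.7194
Step 2: x^2 = 0.5175
Step 3: exp(x) = 2.053
Step 4: c_v = 3*1.381e-23*0.5175*2.053/(2.053-1)^2 = 3.969e-23

3.969e-23


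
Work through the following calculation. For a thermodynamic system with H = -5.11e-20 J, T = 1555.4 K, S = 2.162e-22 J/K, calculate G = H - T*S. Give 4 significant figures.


Step 1: T*S = 1555.4 * 2.162e-22 = 3.363e-19 J
Step 2: G = H - T*S = -5.11e-20 - 3.363e-19
Step 3: G = -3.874e-19 J

-3.874e-19


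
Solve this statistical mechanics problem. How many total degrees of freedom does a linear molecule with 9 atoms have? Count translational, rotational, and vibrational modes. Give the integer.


Step 1: Translational DOF = 3
Step 2: Rotational DOF (linear) = 2
Step 3: Vibrational DOF = 3*9 - 5 = 22
Step 4: Total = 3 + 2 + 22 = 27

27


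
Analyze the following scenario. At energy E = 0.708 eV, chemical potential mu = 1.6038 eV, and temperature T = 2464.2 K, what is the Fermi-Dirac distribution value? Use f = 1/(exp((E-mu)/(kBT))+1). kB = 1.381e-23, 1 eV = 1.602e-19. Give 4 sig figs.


Step 1: (E - mu) = 0.708 - 1.6038 = -0.8958 eV
Step 2: Convert: (E-mu)*eV = -1.435e-19 J
Step 3: x = (E-mu)*eV/(kB*T) = -4.217
Step 4: f = 1/(exp(-4.217)+1) = 0.9855

0.9855


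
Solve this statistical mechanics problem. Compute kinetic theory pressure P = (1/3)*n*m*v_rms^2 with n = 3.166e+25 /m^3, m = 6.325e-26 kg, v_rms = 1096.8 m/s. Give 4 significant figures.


Step 1: v_rms^2 = 1096.8^2 = 1.203e+06
Step 2: n*m = 3.166e+25*6.325e-26 = 2.002
Step 3: P = (1/3)*2.002*1.203e+06 = 8.03e+05 Pa

8.03e+05


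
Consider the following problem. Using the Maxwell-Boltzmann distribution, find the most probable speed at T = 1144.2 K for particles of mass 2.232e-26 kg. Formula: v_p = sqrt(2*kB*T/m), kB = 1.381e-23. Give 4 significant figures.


Step 1: Numerator = 2*kB*T = 2*1.381e-23*1144.2 = 3.16e-20
Step 2: Ratio = 3.16e-20 / 2.232e-26 = 1.416e+06
Step 3: v_p = sqrt(1.416e+06) = 1190 m/s

1190


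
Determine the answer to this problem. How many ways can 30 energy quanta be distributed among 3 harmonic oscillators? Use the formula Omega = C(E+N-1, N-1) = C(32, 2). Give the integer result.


Step 1: Use binomial coefficient C(32, 2)
Step 2: Numerator = 32! / 30!
Step 3: Denominator = 2!
Step 4: Omega = 496

496


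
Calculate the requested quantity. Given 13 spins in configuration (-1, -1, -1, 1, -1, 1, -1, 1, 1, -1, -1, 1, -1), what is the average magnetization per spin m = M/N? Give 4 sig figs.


Step 1: Count up spins (+1): 5, down spins (-1): 8
Step 2: Total magnetization M = 5 - 8 = -3
Step 3: m = M/N = -3/13 = -0.2308

-0.2308


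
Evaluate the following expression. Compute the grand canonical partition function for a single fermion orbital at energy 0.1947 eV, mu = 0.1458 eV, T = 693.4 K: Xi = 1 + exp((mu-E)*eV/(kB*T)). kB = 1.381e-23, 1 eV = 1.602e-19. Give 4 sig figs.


Step 1: (mu - E) = 0.1458 - 0.1947 = -0.0489 eV
Step 2: x = (mu-E)*eV/(kB*T) = -0.0489*1.602e-19/(1.381e-23*693.4) = -0.8181
Step 3: exp(x) = 0.4413
Step 4: Xi = 1 + 0.4413 = 1.441

1.441


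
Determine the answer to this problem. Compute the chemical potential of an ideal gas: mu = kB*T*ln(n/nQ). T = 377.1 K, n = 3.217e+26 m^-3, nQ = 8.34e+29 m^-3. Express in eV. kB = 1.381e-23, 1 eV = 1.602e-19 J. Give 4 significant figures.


Step 1: n/nQ = 3.217e+26/8.34e+29 = 0.0003857
Step 2: ln(n/nQ) = -7.86
Step 3: mu = kB*T*ln(n/nQ) = 5.208e-21*-7.86 = -4.093e-20 J
Step 4: Convert to eV: -4.093e-20/1.602e-19 = -0.2555 eV

-0.2555


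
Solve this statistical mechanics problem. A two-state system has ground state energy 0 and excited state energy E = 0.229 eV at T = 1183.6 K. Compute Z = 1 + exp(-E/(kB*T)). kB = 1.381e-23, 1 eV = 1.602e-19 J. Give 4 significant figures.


Step 1: Compute beta*E = E*eV/(kB*T) = 0.229*1.602e-19/(1.381e-23*1183.6) = 2.244
Step 2: exp(-beta*E) = exp(-2.244) = 0.106
Step 3: Z = 1 + 0.106 = 1.106

1.106


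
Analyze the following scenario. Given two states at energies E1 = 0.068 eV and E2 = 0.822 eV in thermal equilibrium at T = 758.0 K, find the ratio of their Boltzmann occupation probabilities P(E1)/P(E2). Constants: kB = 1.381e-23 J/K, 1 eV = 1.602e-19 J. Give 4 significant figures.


Step 1: Compute energy difference dE = E1 - E2 = 0.068 - 0.822 = -0.754 eV
Step 2: Convert to Joules: dE_J = -0.754 * 1.602e-19 = -1.208e-19 J
Step 3: Compute exponent = -dE_J / (kB * T) = -(-1.208e-19) / (1.381e-23 * 758.0) = 11.54
Step 4: P(E1)/P(E2) = exp(11.54) = 1.026e+05

1.026e+05


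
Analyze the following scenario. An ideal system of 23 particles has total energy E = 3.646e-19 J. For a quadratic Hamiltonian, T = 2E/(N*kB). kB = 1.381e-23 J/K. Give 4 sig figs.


Step 1: Numerator = 2*E = 2*3.646e-19 = 7.292e-19 J
Step 2: Denominator = N*kB = 23*1.381e-23 = 3.176e-22
Step 3: T = 7.292e-19 / 3.176e-22 = 2296 K

2296


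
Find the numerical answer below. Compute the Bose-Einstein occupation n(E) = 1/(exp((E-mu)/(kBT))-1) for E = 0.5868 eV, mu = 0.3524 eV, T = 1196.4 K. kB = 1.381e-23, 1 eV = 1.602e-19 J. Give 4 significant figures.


Step 1: (E - mu) = 0.2344 eV
Step 2: x = (E-mu)*eV/(kB*T) = 0.2344*1.602e-19/(1.381e-23*1196.4) = 2.273
Step 3: exp(x) = 9.706
Step 4: n = 1/(exp(x)-1) = 0.1149

0.1149


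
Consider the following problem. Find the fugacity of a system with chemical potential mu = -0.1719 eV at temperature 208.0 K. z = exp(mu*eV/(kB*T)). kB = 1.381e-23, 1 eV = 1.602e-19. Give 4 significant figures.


Step 1: Convert mu to Joules: -0.1719*1.602e-19 = -2.754e-20 J
Step 2: kB*T = 1.381e-23*208.0 = 2.872e-21 J
Step 3: mu/(kB*T) = -9.587
Step 4: z = exp(-9.587) = 6.862e-05

6.862e-05


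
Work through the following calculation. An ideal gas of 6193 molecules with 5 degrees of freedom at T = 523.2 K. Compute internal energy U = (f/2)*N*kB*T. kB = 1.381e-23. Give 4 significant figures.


Step 1: f/2 = 5/2 = 2.5
Step 2: N*kB*T = 6193*1.381e-23*523.2 = 4.475e-17
Step 3: U = 2.5 * 4.475e-17 = 1.119e-16 J

1.119e-16


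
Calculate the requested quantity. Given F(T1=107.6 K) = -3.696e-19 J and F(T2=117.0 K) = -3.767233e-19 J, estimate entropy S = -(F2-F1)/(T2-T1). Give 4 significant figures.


Step 1: dF = F2 - F1 = -3.767233e-19 - (-3.696e-19) = -7.1233e-21 J
Step 2: dT = T2 - T1 = 117.0 - 107.6 = 9.4 K
Step 3: S = -dF/dT = -(-7.1233e-21)/9.4 = 7.578e-22 J/K

7.578e-22


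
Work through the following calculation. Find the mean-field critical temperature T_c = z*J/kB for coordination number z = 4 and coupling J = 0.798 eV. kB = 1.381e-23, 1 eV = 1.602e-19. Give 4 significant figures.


Step 1: z*J = 4*0.798 = 3.192 eV
Step 2: Convert to Joules: 3.192*1.602e-19 = 5.114e-19 J
Step 3: T_c = 5.114e-19 / 1.381e-23 = 3.703e+04 K

3.703e+04


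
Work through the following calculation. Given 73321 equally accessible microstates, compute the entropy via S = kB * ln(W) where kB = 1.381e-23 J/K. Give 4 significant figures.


Step 1: ln(W) = ln(73321) = 11.2
Step 2: S = kB * ln(W) = 1.381e-23 * 11.2
Step 3: S = 1.547e-22 J/K

1.547e-22


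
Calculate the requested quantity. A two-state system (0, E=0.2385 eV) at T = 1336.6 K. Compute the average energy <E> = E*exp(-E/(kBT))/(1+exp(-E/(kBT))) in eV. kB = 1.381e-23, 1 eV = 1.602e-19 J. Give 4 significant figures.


Step 1: beta*E = 0.2385*1.602e-19/(1.381e-23*1336.6) = 2.07
Step 2: exp(-beta*E) = 0.1262
Step 3: <E> = 0.2385*0.1262/(1+0.1262) = 0.02672 eV

0.02672


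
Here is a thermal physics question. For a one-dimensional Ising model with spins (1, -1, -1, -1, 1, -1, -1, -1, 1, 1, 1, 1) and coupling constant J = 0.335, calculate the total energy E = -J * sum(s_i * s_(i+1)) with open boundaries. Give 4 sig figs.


Step 1: Nearest-neighbor products: -1, 1, 1, -1, -1, 1, 1, -1, 1, 1, 1
Step 2: Sum of products = 3
Step 3: E = -0.335 * 3 = -1.005

-1.005


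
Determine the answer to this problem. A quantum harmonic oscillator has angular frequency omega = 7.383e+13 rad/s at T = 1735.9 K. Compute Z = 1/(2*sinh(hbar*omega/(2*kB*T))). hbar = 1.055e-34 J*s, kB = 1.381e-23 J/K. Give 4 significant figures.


Step 1: Compute x = hbar*omega/(kB*T) = 1.055e-34*7.383e+13/(1.381e-23*1735.9) = 0.3249
Step 2: x/2 = 0.1625
Step 3: sinh(x/2) = 0.1632
Step 4: Z = 1/(2*0.1632) = 3.064

3.064


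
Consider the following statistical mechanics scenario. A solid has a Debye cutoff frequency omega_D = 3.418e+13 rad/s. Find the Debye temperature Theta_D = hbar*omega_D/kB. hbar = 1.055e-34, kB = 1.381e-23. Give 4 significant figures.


Step 1: hbar*omega_D = 1.055e-34 * 3.418e+13 = 3.606e-21 J
Step 2: Theta_D = 3.606e-21 / 1.381e-23
Step 3: Theta_D = 261.1 K

261.1


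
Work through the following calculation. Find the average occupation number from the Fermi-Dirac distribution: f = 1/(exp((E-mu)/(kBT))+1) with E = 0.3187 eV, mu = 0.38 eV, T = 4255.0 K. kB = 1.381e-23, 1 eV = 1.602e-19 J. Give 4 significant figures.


Step 1: (E - mu) = 0.3187 - 0.38 = -0.0613 eV
Step 2: Convert: (E-mu)*eV = -9.82e-21 J
Step 3: x = (E-mu)*eV/(kB*T) = -0.1671
Step 4: f = 1/(exp(-0.1671)+1) = 0.5417

0.5417


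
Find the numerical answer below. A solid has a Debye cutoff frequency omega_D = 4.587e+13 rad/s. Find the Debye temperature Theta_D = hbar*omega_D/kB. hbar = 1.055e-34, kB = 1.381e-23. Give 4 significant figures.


Step 1: hbar*omega_D = 1.055e-34 * 4.587e+13 = 4.839e-21 J
Step 2: Theta_D = 4.839e-21 / 1.381e-23
Step 3: Theta_D = 350.4 K

350.4


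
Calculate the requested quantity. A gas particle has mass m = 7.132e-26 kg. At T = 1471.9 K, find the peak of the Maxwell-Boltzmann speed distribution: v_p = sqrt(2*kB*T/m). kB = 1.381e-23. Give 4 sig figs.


Step 1: Numerator = 2*kB*T = 2*1.381e-23*1471.9 = 4.065e-20
Step 2: Ratio = 4.065e-20 / 7.132e-26 = 5.7e+05
Step 3: v_p = sqrt(5.7e+05) = 755 m/s

755


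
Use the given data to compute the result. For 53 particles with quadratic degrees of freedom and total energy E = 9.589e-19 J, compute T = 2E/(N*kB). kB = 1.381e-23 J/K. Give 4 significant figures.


Step 1: Numerator = 2*E = 2*9.589e-19 = 1.918e-18 J
Step 2: Denominator = N*kB = 53*1.381e-23 = 7.319e-22
Step 3: T = 1.918e-18 / 7.319e-22 = 2620 K

2620


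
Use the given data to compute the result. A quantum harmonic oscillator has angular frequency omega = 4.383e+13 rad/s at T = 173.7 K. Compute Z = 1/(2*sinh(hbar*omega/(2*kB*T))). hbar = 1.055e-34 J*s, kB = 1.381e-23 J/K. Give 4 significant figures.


Step 1: Compute x = hbar*omega/(kB*T) = 1.055e-34*4.383e+13/(1.381e-23*173.7) = 1.928
Step 2: x/2 = 0.9638
Step 3: sinh(x/2) = 1.12
Step 4: Z = 1/(2*1.12) = 0.4464

0.4464


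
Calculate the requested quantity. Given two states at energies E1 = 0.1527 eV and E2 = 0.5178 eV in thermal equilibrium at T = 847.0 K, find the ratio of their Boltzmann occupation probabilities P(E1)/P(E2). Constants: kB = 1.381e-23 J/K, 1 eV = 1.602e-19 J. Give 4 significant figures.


Step 1: Compute energy difference dE = E1 - E2 = 0.1527 - 0.5178 = -0.3651 eV
Step 2: Convert to Joules: dE_J = -0.3651 * 1.602e-19 = -5.849e-20 J
Step 3: Compute exponent = -dE_J / (kB * T) = -(-5.849e-20) / (1.381e-23 * 847.0) = 5
Step 4: P(E1)/P(E2) = exp(5) = 148.5

148.5


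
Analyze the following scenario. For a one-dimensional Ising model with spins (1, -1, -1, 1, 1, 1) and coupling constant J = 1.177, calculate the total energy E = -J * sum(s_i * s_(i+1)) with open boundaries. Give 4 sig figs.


Step 1: Nearest-neighbor products: -1, 1, -1, 1, 1
Step 2: Sum of products = 1
Step 3: E = -1.177 * 1 = -1.177

-1.177


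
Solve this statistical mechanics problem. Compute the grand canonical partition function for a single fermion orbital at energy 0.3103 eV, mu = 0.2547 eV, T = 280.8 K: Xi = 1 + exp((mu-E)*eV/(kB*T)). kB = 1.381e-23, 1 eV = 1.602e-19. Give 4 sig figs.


Step 1: (mu - E) = 0.2547 - 0.3103 = -0.0556 eV
Step 2: x = (mu-E)*eV/(kB*T) = -0.0556*1.602e-19/(1.381e-23*280.8) = -2.297
Step 3: exp(x) = 0.1006
Step 4: Xi = 1 + 0.1006 = 1.101

1.101


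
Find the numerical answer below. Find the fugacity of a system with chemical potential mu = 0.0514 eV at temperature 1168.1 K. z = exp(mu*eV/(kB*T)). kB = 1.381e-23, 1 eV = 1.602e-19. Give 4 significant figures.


Step 1: Convert mu to Joules: 0.0514*1.602e-19 = 8.234e-21 J
Step 2: kB*T = 1.381e-23*1168.1 = 1.613e-20 J
Step 3: mu/(kB*T) = 0.5104
Step 4: z = exp(0.5104) = 1.666

1.666


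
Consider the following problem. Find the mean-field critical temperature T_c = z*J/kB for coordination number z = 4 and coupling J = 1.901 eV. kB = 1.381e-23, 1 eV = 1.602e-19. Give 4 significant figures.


Step 1: z*J = 4*1.901 = 7.604 eV
Step 2: Convert to Joules: 7.604*1.602e-19 = 1.218e-18 J
Step 3: T_c = 1.218e-18 / 1.381e-23 = 8.821e+04 K

8.821e+04


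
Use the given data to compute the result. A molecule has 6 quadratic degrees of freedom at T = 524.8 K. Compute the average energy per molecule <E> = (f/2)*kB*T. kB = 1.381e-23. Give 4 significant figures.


Step 1: f/2 = 6/2 = 3
Step 2: kB*T = 1.381e-23 * 524.8 = 7.247e-21
Step 3: <E> = 3 * 7.247e-21 = 2.174e-20 J

2.174e-20


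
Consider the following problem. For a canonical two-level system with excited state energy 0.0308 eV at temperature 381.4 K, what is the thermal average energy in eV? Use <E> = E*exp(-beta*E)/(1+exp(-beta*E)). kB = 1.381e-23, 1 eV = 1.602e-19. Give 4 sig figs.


Step 1: beta*E = 0.0308*1.602e-19/(1.381e-23*381.4) = 0.9368
Step 2: exp(-beta*E) = 0.3919
Step 3: <E> = 0.0308*0.3919/(1+0.3919) = 0.008672 eV

0.008672


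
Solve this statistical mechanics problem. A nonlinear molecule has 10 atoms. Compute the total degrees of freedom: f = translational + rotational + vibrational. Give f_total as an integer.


Step 1: Translational DOF = 3
Step 2: Rotational DOF (nonlinear) = 3
Step 3: Vibrational DOF = 3*10 - 6 = 24
Step 4: Total = 3 + 3 + 24 = 30

30


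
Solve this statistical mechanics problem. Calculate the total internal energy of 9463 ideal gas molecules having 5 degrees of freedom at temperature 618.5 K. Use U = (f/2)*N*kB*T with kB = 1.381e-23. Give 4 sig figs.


Step 1: f/2 = 5/2 = 2.5
Step 2: N*kB*T = 9463*1.381e-23*618.5 = 8.083e-17
Step 3: U = 2.5 * 8.083e-17 = 2.021e-16 J

2.021e-16


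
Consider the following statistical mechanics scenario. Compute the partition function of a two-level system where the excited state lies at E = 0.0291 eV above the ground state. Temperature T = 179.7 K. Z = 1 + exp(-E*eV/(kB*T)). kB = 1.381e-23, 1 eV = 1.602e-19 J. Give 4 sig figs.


Step 1: Compute beta*E = E*eV/(kB*T) = 0.0291*1.602e-19/(1.381e-23*179.7) = 1.879
Step 2: exp(-beta*E) = exp(-1.879) = 0.1528
Step 3: Z = 1 + 0.1528 = 1.153

1.153


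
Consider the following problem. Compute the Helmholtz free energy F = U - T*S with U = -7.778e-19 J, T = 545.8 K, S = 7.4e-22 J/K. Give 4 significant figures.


Step 1: T*S = 545.8 * 7.4e-22 = 4.039e-19 J
Step 2: F = U - T*S = -7.778e-19 - 4.039e-19
Step 3: F = -1.182e-18 J

-1.182e-18


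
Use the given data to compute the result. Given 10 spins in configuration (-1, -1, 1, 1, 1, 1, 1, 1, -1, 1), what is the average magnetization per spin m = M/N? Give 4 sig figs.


Step 1: Count up spins (+1): 7, down spins (-1): 3
Step 2: Total magnetization M = 7 - 3 = 4
Step 3: m = M/N = 4/10 = 0.4

0.4


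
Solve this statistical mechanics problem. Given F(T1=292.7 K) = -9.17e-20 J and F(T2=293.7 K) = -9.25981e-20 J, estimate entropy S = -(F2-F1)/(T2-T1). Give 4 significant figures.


Step 1: dF = F2 - F1 = -9.25981e-20 - (-9.17e-20) = -8.981e-22 J
Step 2: dT = T2 - T1 = 293.7 - 292.7 = 1 K
Step 3: S = -dF/dT = -(-8.981e-22)/1 = 8.981e-22 J/K

8.981e-22


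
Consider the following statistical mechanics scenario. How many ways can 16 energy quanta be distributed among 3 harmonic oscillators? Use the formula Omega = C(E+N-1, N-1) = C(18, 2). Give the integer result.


Step 1: Use binomial coefficient C(18, 2)
Step 2: Numerator = 18! / 16!
Step 3: Denominator = 2!
Step 4: Omega = 153

153


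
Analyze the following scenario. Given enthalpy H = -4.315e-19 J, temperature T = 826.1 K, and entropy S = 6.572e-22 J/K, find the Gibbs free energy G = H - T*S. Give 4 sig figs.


Step 1: T*S = 826.1 * 6.572e-22 = 5.429e-19 J
Step 2: G = H - T*S = -4.315e-19 - 5.429e-19
Step 3: G = -9.744e-19 J

-9.744e-19


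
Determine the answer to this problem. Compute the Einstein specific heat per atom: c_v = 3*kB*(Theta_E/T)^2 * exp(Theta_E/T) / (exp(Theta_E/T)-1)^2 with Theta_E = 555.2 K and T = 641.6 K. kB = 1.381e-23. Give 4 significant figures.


Step 1: x = Theta_E/T = 555.2/641.6 = 0.8653
Step 2: x^2 = 0.7488
Step 3: exp(x) = 2.376
Step 4: c_v = 3*1.381e-23*0.7488*2.376/(2.376-1)^2 = 3.894e-23

3.894e-23


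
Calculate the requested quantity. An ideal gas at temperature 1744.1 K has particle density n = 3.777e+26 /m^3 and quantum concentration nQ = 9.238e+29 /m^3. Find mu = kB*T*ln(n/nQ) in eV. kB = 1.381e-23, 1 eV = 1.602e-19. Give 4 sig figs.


Step 1: n/nQ = 3.777e+26/9.238e+29 = 0.0004089
Step 2: ln(n/nQ) = -7.802
Step 3: mu = kB*T*ln(n/nQ) = 2.409e-20*-7.802 = -1.879e-19 J
Step 4: Convert to eV: -1.879e-19/1.602e-19 = -1.173 eV

-1.173


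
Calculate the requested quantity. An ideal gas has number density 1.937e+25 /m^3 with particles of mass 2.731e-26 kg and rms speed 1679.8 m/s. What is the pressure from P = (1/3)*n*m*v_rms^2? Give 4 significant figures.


Step 1: v_rms^2 = 1679.8^2 = 2.822e+06
Step 2: n*m = 1.937e+25*2.731e-26 = 0.529
Step 3: P = (1/3)*0.529*2.822e+06 = 4.976e+05 Pa

4.976e+05


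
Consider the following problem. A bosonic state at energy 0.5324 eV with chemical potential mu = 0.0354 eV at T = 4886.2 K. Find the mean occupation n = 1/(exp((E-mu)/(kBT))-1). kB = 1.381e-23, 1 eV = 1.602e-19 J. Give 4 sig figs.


Step 1: (E - mu) = 0.497 eV
Step 2: x = (E-mu)*eV/(kB*T) = 0.497*1.602e-19/(1.381e-23*4886.2) = 1.18
Step 3: exp(x) = 3.254
Step 4: n = 1/(exp(x)-1) = 0.4436

0.4436


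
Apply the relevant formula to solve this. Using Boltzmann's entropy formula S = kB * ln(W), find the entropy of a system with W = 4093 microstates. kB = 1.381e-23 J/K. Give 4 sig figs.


Step 1: ln(W) = ln(4093) = 8.317
Step 2: S = kB * ln(W) = 1.381e-23 * 8.317
Step 3: S = 1.149e-22 J/K

1.149e-22


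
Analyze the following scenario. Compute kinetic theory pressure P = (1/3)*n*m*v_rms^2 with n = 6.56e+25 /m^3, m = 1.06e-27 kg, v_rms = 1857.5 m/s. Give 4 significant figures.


Step 1: v_rms^2 = 1857.5^2 = 3.45e+06
Step 2: n*m = 6.56e+25*1.06e-27 = 0.06954
Step 3: P = (1/3)*0.06954*3.45e+06 = 7.997e+04 Pa

7.997e+04


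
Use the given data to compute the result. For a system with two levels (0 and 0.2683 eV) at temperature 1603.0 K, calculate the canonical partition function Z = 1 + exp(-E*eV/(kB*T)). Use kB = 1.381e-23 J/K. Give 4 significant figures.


Step 1: Compute beta*E = E*eV/(kB*T) = 0.2683*1.602e-19/(1.381e-23*1603.0) = 1.942
Step 2: exp(-beta*E) = exp(-1.942) = 0.1435
Step 3: Z = 1 + 0.1435 = 1.143

1.143


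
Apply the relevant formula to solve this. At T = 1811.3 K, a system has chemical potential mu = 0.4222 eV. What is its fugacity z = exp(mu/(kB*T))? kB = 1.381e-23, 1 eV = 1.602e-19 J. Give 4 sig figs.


Step 1: Convert mu to Joules: 0.4222*1.602e-19 = 6.764e-20 J
Step 2: kB*T = 1.381e-23*1811.3 = 2.501e-20 J
Step 3: mu/(kB*T) = 2.704
Step 4: z = exp(2.704) = 14.94

14.94


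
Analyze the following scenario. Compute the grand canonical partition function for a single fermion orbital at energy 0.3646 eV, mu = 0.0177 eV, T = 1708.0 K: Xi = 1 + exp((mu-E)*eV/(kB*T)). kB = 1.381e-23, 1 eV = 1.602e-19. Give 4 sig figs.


Step 1: (mu - E) = 0.0177 - 0.3646 = -0.3469 eV
Step 2: x = (mu-E)*eV/(kB*T) = -0.3469*1.602e-19/(1.381e-23*1708.0) = -2.356
Step 3: exp(x) = 0.09479
Step 4: Xi = 1 + 0.09479 = 1.095

1.095


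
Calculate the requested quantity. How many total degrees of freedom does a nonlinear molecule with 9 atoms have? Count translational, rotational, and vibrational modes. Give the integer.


Step 1: Translational DOF = 3
Step 2: Rotational DOF (nonlinear) = 3
Step 3: Vibrational DOF = 3*9 - 6 = 21
Step 4: Total = 3 + 3 + 21 = 27

27


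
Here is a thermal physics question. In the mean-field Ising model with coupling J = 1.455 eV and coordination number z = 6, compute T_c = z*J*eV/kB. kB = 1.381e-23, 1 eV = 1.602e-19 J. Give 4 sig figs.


Step 1: z*J = 6*1.455 = 8.73 eV
Step 2: Convert to Joules: 8.73*1.602e-19 = 1.399e-18 J
Step 3: T_c = 1.399e-18 / 1.381e-23 = 1.013e+05 K

1.013e+05


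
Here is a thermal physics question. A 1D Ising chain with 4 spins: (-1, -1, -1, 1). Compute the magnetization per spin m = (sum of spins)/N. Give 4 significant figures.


Step 1: Count up spins (+1): 1, down spins (-1): 3
Step 2: Total magnetization M = 1 - 3 = -2
Step 3: m = M/N = -2/4 = -0.5

-0.5


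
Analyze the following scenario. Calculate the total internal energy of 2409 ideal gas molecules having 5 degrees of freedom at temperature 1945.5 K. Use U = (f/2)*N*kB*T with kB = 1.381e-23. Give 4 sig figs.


Step 1: f/2 = 5/2 = 2.5
Step 2: N*kB*T = 2409*1.381e-23*1945.5 = 6.472e-17
Step 3: U = 2.5 * 6.472e-17 = 1.618e-16 J

1.618e-16


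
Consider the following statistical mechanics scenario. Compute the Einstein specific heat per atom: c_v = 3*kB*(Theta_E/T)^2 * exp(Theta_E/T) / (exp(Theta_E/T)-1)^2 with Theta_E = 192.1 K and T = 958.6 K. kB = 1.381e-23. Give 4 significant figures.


Step 1: x = Theta_E/T = 192.1/958.6 = 0.2004
Step 2: x^2 = 0.04016
Step 3: exp(x) = 1.222
Step 4: c_v = 3*1.381e-23*0.04016*1.222/(1.222-1)^2 = 4.129e-23

4.129e-23


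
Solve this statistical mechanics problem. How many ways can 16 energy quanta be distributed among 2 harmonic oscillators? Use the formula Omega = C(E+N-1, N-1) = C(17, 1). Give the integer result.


Step 1: Use binomial coefficient C(17, 1)
Step 2: Numerator = 17! / 16!
Step 3: Denominator = 1!
Step 4: Omega = 17

17


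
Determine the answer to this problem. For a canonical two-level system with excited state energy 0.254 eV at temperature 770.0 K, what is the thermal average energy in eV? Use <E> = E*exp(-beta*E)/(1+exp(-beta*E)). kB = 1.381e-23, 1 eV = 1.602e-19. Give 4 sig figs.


Step 1: beta*E = 0.254*1.602e-19/(1.381e-23*770.0) = 3.827
Step 2: exp(-beta*E) = 0.02178
Step 3: <E> = 0.254*0.02178/(1+0.02178) = 0.005415 eV

0.005415


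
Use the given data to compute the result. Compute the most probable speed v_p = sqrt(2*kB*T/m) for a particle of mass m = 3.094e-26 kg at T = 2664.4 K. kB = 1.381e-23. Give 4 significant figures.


Step 1: Numerator = 2*kB*T = 2*1.381e-23*2664.4 = 7.359e-20
Step 2: Ratio = 7.359e-20 / 3.094e-26 = 2.378e+06
Step 3: v_p = sqrt(2.378e+06) = 1542 m/s

1542


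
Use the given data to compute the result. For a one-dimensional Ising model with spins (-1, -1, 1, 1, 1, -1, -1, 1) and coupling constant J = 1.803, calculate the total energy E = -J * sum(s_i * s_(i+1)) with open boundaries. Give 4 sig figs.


Step 1: Nearest-neighbor products: 1, -1, 1, 1, -1, 1, -1
Step 2: Sum of products = 1
Step 3: E = -1.803 * 1 = -1.803

-1.803


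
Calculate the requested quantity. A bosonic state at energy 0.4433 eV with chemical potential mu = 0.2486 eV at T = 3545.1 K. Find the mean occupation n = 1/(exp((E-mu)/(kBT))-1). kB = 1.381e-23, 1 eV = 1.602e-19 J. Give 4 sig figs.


Step 1: (E - mu) = 0.1947 eV
Step 2: x = (E-mu)*eV/(kB*T) = 0.1947*1.602e-19/(1.381e-23*3545.1) = 0.6371
Step 3: exp(x) = 1.891
Step 4: n = 1/(exp(x)-1) = 1.122

1.122
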